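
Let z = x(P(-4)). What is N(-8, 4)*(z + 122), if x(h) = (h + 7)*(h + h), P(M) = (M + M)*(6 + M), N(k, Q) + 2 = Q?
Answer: 820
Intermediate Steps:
N(k, Q) = -2 + Q
P(M) = 2*M*(6 + M) (P(M) = (2*M)*(6 + M) = 2*M*(6 + M))
x(h) = 2*h*(7 + h) (x(h) = (7 + h)*(2*h) = 2*h*(7 + h))
z = 288 (z = 2*(2*(-4)*(6 - 4))*(7 + 2*(-4)*(6 - 4)) = 2*(2*(-4)*2)*(7 + 2*(-4)*2) = 2*(-16)*(7 - 16) = 2*(-16)*(-9) = 288)
N(-8, 4)*(z + 122) = (-2 + 4)*(288 + 122) = 2*410 = 820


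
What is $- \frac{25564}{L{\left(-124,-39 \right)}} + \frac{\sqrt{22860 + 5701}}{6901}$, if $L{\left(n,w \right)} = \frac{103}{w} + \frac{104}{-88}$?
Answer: $\frac{18920810129}{2829410} \approx 6687.2$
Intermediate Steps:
$L{\left(n,w \right)} = - \frac{13}{11} + \frac{103}{w}$ ($L{\left(n,w \right)} = \frac{103}{w} + 104 \left(- \frac{1}{88}\right) = \frac{103}{w} - \frac{13}{11} = - \frac{13}{11} + \frac{103}{w}$)
$- \frac{25564}{L{\left(-124,-39 \right)}} + \frac{\sqrt{22860 + 5701}}{6901} = - \frac{25564}{- \frac{13}{11} + \frac{103}{-39}} + \frac{\sqrt{22860 + 5701}}{6901} = - \frac{25564}{- \frac{13}{11} + 103 \left(- \frac{1}{39}\right)} + \sqrt{28561} \cdot \frac{1}{6901} = - \frac{25564}{- \frac{13}{11} - \frac{103}{39}} + 169 \cdot \frac{1}{6901} = - \frac{25564}{- \frac{1640}{429}} + \frac{169}{6901} = \left(-25564\right) \left(- \frac{429}{1640}\right) + \frac{169}{6901} = \frac{2741739}{410} + \frac{169}{6901} = \frac{18920810129}{2829410}$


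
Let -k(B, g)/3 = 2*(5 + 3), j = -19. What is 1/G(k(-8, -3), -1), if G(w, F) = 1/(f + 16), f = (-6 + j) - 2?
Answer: -11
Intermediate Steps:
k(B, g) = -48 (k(B, g) = -6*(5 + 3) = -6*8 = -3*16 = -48)
f = -27 (f = (-6 - 19) - 2 = -25 - 2 = -27)
G(w, F) = -1/11 (G(w, F) = 1/(-27 + 16) = 1/(-11) = -1/11)
1/G(k(-8, -3), -1) = 1/(-1/11) = -11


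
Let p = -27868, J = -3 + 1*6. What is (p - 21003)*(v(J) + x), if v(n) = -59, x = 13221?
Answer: -643240102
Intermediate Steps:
J = 3 (J = -3 + 6 = 3)
(p - 21003)*(v(J) + x) = (-27868 - 21003)*(-59 + 13221) = -48871*13162 = -643240102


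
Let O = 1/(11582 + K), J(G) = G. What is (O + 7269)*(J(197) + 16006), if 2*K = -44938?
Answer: 427422188402/3629 ≈ 1.1778e+8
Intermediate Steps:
K = -22469 (K = (1/2)*(-44938) = -22469)
O = -1/10887 (O = 1/(11582 - 22469) = 1/(-10887) = -1/10887 ≈ -9.1853e-5)
(O + 7269)*(J(197) + 16006) = (-1/10887 + 7269)*(197 + 16006) = (79137602/10887)*16203 = 427422188402/3629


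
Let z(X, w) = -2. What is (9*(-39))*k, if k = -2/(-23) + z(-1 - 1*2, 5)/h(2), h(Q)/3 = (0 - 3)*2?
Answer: -1599/23 ≈ -69.522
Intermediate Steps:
h(Q) = -18 (h(Q) = 3*((0 - 3)*2) = 3*(-3*2) = 3*(-6) = -18)
k = 41/207 (k = -2/(-23) - 2/(-18) = -2*(-1/23) - 2*(-1/18) = 2/23 + ⅑ = 41/207 ≈ 0.19807)
(9*(-39))*k = (9*(-39))*(41/207) = -351*41/207 = -1599/23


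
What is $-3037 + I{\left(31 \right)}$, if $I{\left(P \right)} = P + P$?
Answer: $-2975$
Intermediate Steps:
$I{\left(P \right)} = 2 P$
$-3037 + I{\left(31 \right)} = -3037 + 2 \cdot 31 = -3037 + 62 = -2975$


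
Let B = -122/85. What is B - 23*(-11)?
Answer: 21383/85 ≈ 251.56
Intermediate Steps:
B = -122/85 (B = -122*1/85 = -122/85 ≈ -1.4353)
B - 23*(-11) = -122/85 - 23*(-11) = -122/85 + 253 = 21383/85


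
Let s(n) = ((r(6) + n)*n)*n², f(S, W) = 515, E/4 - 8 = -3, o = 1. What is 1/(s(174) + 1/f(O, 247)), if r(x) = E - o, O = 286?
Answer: 515/523615245481 ≈ 9.8355e-10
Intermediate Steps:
E = 20 (E = 32 + 4*(-3) = 32 - 12 = 20)
r(x) = 19 (r(x) = 20 - 1*1 = 20 - 1 = 19)
s(n) = n³*(19 + n) (s(n) = ((19 + n)*n)*n² = (n*(19 + n))*n² = n³*(19 + n))
1/(s(174) + 1/f(O, 247)) = 1/(174³*(19 + 174) + 1/515) = 1/(5268024*193 + 1/515) = 1/(1016728632 + 1/515) = 1/(523615245481/515) = 515/523615245481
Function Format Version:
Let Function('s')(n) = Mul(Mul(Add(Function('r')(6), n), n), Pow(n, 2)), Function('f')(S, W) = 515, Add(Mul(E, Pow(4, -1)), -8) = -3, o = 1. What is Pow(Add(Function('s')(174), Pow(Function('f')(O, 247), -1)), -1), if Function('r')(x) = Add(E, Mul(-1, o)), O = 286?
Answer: Rational(515, 523615245481) ≈ 9.8355e-10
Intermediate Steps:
E = 20 (E = Add(32, Mul(4, -3)) = Add(32, -12) = 20)
Function('r')(x) = 19 (Function('r')(x) = Add(20, Mul(-1, 1)) = Add(20, -1) = 19)
Function('s')(n) = Mul(Pow(n, 3), Add(19, n)) (Function('s')(n) = Mul(Mul(Add(19, n), n), Pow(n, 2)) = Mul(Mul(n, Add(19, n)), Pow(n, 2)) = Mul(Pow(n, 3), Add(19, n)))
Pow(Add(Function('s')(174), Pow(Function('f')(O, 247), -1)), -1) = Pow(Add(Mul(Pow(174, 3), Add(19, 174)), Pow(515, -1)), -1) = Pow(Add(Mul(5268024, 193), Rational(1, 515)), -1) = Pow(Add(1016728632, Rational(1, 515)), -1) = Pow(Rational(523615245481, 515), -1) = Rational(515, 523615245481)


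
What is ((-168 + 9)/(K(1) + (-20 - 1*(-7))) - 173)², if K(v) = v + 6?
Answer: 85849/4 ≈ 21462.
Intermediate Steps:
K(v) = 6 + v
((-168 + 9)/(K(1) + (-20 - 1*(-7))) - 173)² = ((-168 + 9)/((6 + 1) + (-20 - 1*(-7))) - 173)² = (-159/(7 + (-20 + 7)) - 173)² = (-159/(7 - 13) - 173)² = (-159/(-6) - 173)² = (-159*(-⅙) - 173)² = (53/2 - 173)² = (-293/2)² = 85849/4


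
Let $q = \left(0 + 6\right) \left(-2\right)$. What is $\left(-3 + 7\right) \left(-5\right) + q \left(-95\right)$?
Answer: $1120$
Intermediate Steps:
$q = -12$ ($q = 6 \left(-2\right) = -12$)
$\left(-3 + 7\right) \left(-5\right) + q \left(-95\right) = \left(-3 + 7\right) \left(-5\right) - -1140 = 4 \left(-5\right) + 1140 = -20 + 1140 = 1120$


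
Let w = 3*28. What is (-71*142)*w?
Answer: -846888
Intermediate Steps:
w = 84
(-71*142)*w = -71*142*84 = -10082*84 = -846888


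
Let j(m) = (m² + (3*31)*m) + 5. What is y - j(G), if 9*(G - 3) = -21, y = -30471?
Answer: -274846/9 ≈ -30538.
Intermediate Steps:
G = ⅔ (G = 3 + (⅑)*(-21) = 3 - 7/3 = ⅔ ≈ 0.66667)
j(m) = 5 + m² + 93*m (j(m) = (m² + 93*m) + 5 = 5 + m² + 93*m)
y - j(G) = -30471 - (5 + (⅔)² + 93*(⅔)) = -30471 - (5 + 4/9 + 62) = -30471 - 1*607/9 = -30471 - 607/9 = -274846/9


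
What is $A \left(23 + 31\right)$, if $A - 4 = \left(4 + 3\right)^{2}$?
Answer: $2862$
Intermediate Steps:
$A = 53$ ($A = 4 + \left(4 + 3\right)^{2} = 4 + 7^{2} = 4 + 49 = 53$)
$A \left(23 + 31\right) = 53 \left(23 + 31\right) = 53 \cdot 54 = 2862$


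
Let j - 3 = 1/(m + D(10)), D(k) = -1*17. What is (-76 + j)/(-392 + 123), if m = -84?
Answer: 7374/27169 ≈ 0.27141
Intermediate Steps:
D(k) = -17
j = 302/101 (j = 3 + 1/(-84 - 17) = 3 + 1/(-101) = 3 - 1/101 = 302/101 ≈ 2.9901)
(-76 + j)/(-392 + 123) = (-76 + 302/101)/(-392 + 123) = -7374/101/(-269) = -7374/101*(-1/269) = 7374/27169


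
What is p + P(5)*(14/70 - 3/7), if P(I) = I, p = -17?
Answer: -127/7 ≈ -18.143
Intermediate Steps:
p + P(5)*(14/70 - 3/7) = -17 + 5*(14/70 - 3/7) = -17 + 5*(14*(1/70) - 3*1/7) = -17 + 5*(1/5 - 3/7) = -17 + 5*(-8/35) = -17 - 8/7 = -127/7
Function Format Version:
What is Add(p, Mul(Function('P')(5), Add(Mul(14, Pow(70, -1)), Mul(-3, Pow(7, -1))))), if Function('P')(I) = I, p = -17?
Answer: Rational(-127, 7) ≈ -18.143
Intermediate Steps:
Add(p, Mul(Function('P')(5), Add(Mul(14, Pow(70, -1)), Mul(-3, Pow(7, -1))))) = Add(-17, Mul(5, Add(Mul(14, Pow(70, -1)), Mul(-3, Pow(7, -1))))) = Add(-17, Mul(5, Add(Mul(14, Rational(1, 70)), Mul(-3, Rational(1, 7))))) = Add(-17, Mul(5, Add(Rational(1, 5), Rational(-3, 7)))) = Add(-17, Mul(5, Rational(-8, 35))) = Add(-17, Rational(-8, 7)) = Rational(-127, 7)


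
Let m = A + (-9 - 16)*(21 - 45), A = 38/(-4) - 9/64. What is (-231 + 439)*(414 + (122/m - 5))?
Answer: 3215899440/37783 ≈ 85115.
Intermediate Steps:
A = -617/64 (A = 38*(-¼) - 9*1/64 = -19/2 - 9/64 = -617/64 ≈ -9.6406)
m = 37783/64 (m = -617/64 + (-9 - 16)*(21 - 45) = -617/64 - 25*(-24) = -617/64 + 600 = 37783/64 ≈ 590.36)
(-231 + 439)*(414 + (122/m - 5)) = (-231 + 439)*(414 + (122/(37783/64) - 5)) = 208*(414 + (122*(64/37783) - 5)) = 208*(414 + (7808/37783 - 5)) = 208*(414 - 181107/37783) = 208*(15461055/37783) = 3215899440/37783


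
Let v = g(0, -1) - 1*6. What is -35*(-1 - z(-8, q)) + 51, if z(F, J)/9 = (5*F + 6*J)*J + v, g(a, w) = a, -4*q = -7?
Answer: -144527/8 ≈ -18066.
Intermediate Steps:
q = 7/4 (q = -¼*(-7) = 7/4 ≈ 1.7500)
v = -6 (v = 0 - 1*6 = 0 - 6 = -6)
z(F, J) = -54 + 9*J*(5*F + 6*J) (z(F, J) = 9*((5*F + 6*J)*J - 6) = 9*(J*(5*F + 6*J) - 6) = 9*(-6 + J*(5*F + 6*J)) = -54 + 9*J*(5*F + 6*J))
-35*(-1 - z(-8, q)) + 51 = -35*(-1 - (-54 + 54*(7/4)² + 45*(-8)*(7/4))) + 51 = -35*(-1 - (-54 + 54*(49/16) - 630)) + 51 = -35*(-1 - (-54 + 1323/8 - 630)) + 51 = -35*(-1 - 1*(-4149/8)) + 51 = -35*(-1 + 4149/8) + 51 = -35*4141/8 + 51 = -144935/8 + 51 = -144527/8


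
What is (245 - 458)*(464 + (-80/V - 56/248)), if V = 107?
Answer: -327137967/3317 ≈ -98625.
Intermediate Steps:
(245 - 458)*(464 + (-80/V - 56/248)) = (245 - 458)*(464 + (-80/107 - 56/248)) = -213*(464 + (-80*1/107 - 56*1/248)) = -213*(464 + (-80/107 - 7/31)) = -213*(464 - 3229/3317) = -213*1535859/3317 = -327137967/3317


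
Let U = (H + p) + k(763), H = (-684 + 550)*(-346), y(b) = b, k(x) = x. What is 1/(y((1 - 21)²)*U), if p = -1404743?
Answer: -1/543046400 ≈ -1.8415e-9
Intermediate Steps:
H = 46364 (H = -134*(-346) = 46364)
U = -1357616 (U = (46364 - 1404743) + 763 = -1358379 + 763 = -1357616)
1/(y((1 - 21)²)*U) = 1/((1 - 21)²*(-1357616)) = -1/1357616/(-20)² = -1/1357616/400 = (1/400)*(-1/1357616) = -1/543046400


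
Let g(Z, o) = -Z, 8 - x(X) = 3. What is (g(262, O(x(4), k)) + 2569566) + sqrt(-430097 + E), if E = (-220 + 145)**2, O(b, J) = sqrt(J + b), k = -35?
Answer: 2569304 + 2*I*sqrt(106118) ≈ 2.5693e+6 + 651.52*I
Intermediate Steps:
x(X) = 5 (x(X) = 8 - 1*3 = 8 - 3 = 5)
E = 5625 (E = (-75)**2 = 5625)
(g(262, O(x(4), k)) + 2569566) + sqrt(-430097 + E) = (-1*262 + 2569566) + sqrt(-430097 + 5625) = (-262 + 2569566) + sqrt(-424472) = 2569304 + 2*I*sqrt(106118)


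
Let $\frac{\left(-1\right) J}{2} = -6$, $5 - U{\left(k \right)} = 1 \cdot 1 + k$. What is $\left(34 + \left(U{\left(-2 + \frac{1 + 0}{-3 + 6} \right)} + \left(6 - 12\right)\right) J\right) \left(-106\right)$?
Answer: $-3180$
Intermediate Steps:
$U{\left(k \right)} = 4 - k$ ($U{\left(k \right)} = 5 - \left(1 \cdot 1 + k\right) = 5 - \left(1 + k\right) = 4 - k$)
$J = 12$ ($J = \left(-2\right) \left(-6\right) = 12$)
$\left(34 + \left(U{\left(-2 + \frac{1 + 0}{-3 + 6} \right)} + \left(6 - 12\right)\right) J\right) \left(-106\right) = \left(34 + \left(\left(4 - \left(-2 + \frac{1 + 0}{-3 + 6}\right)\right) + \left(6 - 12\right)\right) 12\right) \left(-106\right) = \left(34 + \left(\left(4 - \left(-2 + 1 \cdot \frac{1}{3}\right)\right) + \left(6 - 12\right)\right) 12\right) \left(-106\right) = \left(34 + \left(\left(4 - \left(-2 + 1 \cdot \frac{1}{3}\right)\right) - 6\right) 12\right) \left(-106\right) = \left(34 + \left(\left(4 - \left(-2 + \frac{1}{3}\right)\right) - 6\right) 12\right) \left(-106\right) = \left(34 + \left(\left(4 - - \frac{5}{3}\right) - 6\right) 12\right) \left(-106\right) = \left(34 + \left(\left(4 + \frac{5}{3}\right) - 6\right) 12\right) \left(-106\right) = \left(34 + \left(\frac{17}{3} - 6\right) 12\right) \left(-106\right) = \left(34 - 4\right) \left(-106\right) = 30 \left(-106\right) = -3180$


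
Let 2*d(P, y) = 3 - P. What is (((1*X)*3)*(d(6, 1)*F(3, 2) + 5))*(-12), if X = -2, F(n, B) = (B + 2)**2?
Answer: -1368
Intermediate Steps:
F(n, B) = (2 + B)**2
d(P, y) = 3/2 - P/2 (d(P, y) = (3 - P)/2 = 3/2 - P/2)
(((1*X)*3)*(d(6, 1)*F(3, 2) + 5))*(-12) = (((1*(-2))*3)*((3/2 - 1/2*6)*(2 + 2)**2 + 5))*(-12) = ((-2*3)*((3/2 - 3)*4**2 + 5))*(-12) = -6*(-3/2*16 + 5)*(-12) = -6*(-24 + 5)*(-12) = -6*(-19)*(-12) = 114*(-12) = -1368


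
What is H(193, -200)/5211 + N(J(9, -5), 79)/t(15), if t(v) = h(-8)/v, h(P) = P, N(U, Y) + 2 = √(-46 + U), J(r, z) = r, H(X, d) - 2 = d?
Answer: 8597/2316 - 15*I*√37/8 ≈ 3.712 - 11.405*I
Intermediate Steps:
H(X, d) = 2 + d
N(U, Y) = -2 + √(-46 + U)
t(v) = -8/v
H(193, -200)/5211 + N(J(9, -5), 79)/t(15) = (2 - 200)/5211 + (-2 + √(-46 + 9))/((-8/15)) = -198*1/5211 + (-2 + √(-37))/((-8*1/15)) = -22/579 + (-2 + I*√37)/(-8/15) = -22/579 + (-2 + I*√37)*(-15/8) = -22/579 + (15/4 - 15*I*√37/8) = 8597/2316 - 15*I*√37/8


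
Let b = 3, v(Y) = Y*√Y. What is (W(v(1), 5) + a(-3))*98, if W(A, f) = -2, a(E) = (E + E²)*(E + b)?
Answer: -196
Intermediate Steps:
v(Y) = Y^(3/2)
a(E) = (3 + E)*(E + E²) (a(E) = (E + E²)*(E + 3) = (E + E²)*(3 + E) = (3 + E)*(E + E²))
(W(v(1), 5) + a(-3))*98 = (-2 - 3*(3 + (-3)² + 4*(-3)))*98 = (-2 - 3*(3 + 9 - 12))*98 = (-2 - 3*0)*98 = (-2 + 0)*98 = -2*98 = -196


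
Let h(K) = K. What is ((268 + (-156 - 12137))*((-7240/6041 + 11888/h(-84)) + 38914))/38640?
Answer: -17243650385/1429128 ≈ -12066.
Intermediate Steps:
((268 + (-156 - 12137))*((-7240/6041 + 11888/h(-84)) + 38914))/38640 = ((268 + (-156 - 12137))*((-7240/6041 + 11888/(-84)) + 38914))/38640 = ((268 - 12293)*((-7240*1/6041 + 11888*(-1/84)) + 38914))*(1/38640) = -12025*((-7240/6041 - 2972/21) + 38914)*(1/38640) = -12025*(-369508/2589 + 38914)*(1/38640) = -12025*100378838/2589*(1/38640) = -1207055526950/2589*1/38640 = -17243650385/1429128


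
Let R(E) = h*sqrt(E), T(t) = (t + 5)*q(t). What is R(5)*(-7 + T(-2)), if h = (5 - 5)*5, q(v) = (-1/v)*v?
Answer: 0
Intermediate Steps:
q(v) = -1
h = 0 (h = 0*5 = 0)
T(t) = -5 - t (T(t) = (t + 5)*(-1) = (5 + t)*(-1) = -5 - t)
R(E) = 0 (R(E) = 0*sqrt(E) = 0)
R(5)*(-7 + T(-2)) = 0*(-7 + (-5 - 1*(-2))) = 0*(-7 + (-5 + 2)) = 0*(-7 - 3) = 0*(-10) = 0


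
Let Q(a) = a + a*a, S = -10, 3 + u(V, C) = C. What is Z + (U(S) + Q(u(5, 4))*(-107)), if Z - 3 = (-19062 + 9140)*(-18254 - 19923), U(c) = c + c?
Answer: 378791963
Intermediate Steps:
u(V, C) = -3 + C
Q(a) = a + a²
U(c) = 2*c
Z = 378792197 (Z = 3 + (-19062 + 9140)*(-18254 - 19923) = 3 - 9922*(-38177) = 3 + 378792194 = 378792197)
Z + (U(S) + Q(u(5, 4))*(-107)) = 378792197 + (2*(-10) + ((-3 + 4)*(1 + (-3 + 4)))*(-107)) = 378792197 + (-20 + (1*(1 + 1))*(-107)) = 378792197 + (-20 + (1*2)*(-107)) = 378792197 + (-20 + 2*(-107)) = 378792197 + (-20 - 214) = 378792197 - 234 = 378791963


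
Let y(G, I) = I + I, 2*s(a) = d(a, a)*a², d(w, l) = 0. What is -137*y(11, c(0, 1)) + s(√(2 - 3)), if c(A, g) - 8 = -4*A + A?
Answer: -2192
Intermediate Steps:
c(A, g) = 8 - 3*A (c(A, g) = 8 + (-4*A + A) = 8 - 3*A)
s(a) = 0 (s(a) = (0*a²)/2 = (½)*0 = 0)
y(G, I) = 2*I
-137*y(11, c(0, 1)) + s(√(2 - 3)) = -274*(8 - 3*0) + 0 = -274*(8 + 0) + 0 = -274*8 + 0 = -137*16 + 0 = -2192 + 0 = -2192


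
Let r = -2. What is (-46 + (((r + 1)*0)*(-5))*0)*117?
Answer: -5382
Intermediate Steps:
(-46 + (((r + 1)*0)*(-5))*0)*117 = (-46 + (((-2 + 1)*0)*(-5))*0)*117 = (-46 + (-1*0*(-5))*0)*117 = (-46 + (0*(-5))*0)*117 = (-46 + 0*0)*117 = (-46 + 0)*117 = -46*117 = -5382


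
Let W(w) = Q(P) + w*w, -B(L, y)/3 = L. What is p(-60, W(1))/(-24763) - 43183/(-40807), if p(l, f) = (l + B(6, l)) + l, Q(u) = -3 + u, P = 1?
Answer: 1074971995/1010503741 ≈ 1.0638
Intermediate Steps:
B(L, y) = -3*L
W(w) = -2 + w**2 (W(w) = (-3 + 1) + w*w = -2 + w**2)
p(l, f) = -18 + 2*l (p(l, f) = (l - 3*6) + l = (l - 18) + l = (-18 + l) + l = -18 + 2*l)
p(-60, W(1))/(-24763) - 43183/(-40807) = (-18 + 2*(-60))/(-24763) - 43183/(-40807) = (-18 - 120)*(-1/24763) - 43183*(-1/40807) = -138*(-1/24763) + 43183/40807 = 138/24763 + 43183/40807 = 1074971995/1010503741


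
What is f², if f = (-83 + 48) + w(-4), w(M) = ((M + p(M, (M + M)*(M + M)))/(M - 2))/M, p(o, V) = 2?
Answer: 177241/144 ≈ 1230.8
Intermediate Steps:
w(M) = (2 + M)/(M*(-2 + M)) (w(M) = ((M + 2)/(M - 2))/M = ((2 + M)/(-2 + M))/M = (2 + M)/(M*(-2 + M)))
f = -421/12 (f = (-83 + 48) + (2 - 4)/((-4)*(-2 - 4)) = -35 - ¼*(-2)/(-6) = -35 - ¼*(-⅙)*(-2) = -35 - 1/12 = -421/12 ≈ -35.083)
f² = (-421/12)² = 177241/144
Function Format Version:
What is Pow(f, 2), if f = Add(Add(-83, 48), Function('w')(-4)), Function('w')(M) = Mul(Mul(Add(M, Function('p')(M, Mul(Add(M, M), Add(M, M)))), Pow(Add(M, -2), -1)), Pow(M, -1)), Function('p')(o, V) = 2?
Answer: Rational(177241, 144) ≈ 1230.8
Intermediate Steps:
Function('w')(M) = Mul(Pow(M, -1), Pow(Add(-2, M), -1), Add(2, M)) (Function('w')(M) = Mul(Mul(Add(M, 2), Pow(Add(M, -2), -1)), Pow(M, -1)) = Mul(Mul(Add(2, M), Pow(Add(-2, M), -1)), Pow(M, -1)) = Mul(Mul(Pow(Add(-2, M), -1), Add(2, M)), Pow(M, -1)) = Mul(Pow(M, -1), Pow(Add(-2, M), -1), Add(2, M)))
f = Rational(-421, 12) (f = Add(Add(-83, 48), Mul(Pow(-4, -1), Pow(Add(-2, -4), -1), Add(2, -4))) = Add(-35, Mul(Rational(-1, 4), Pow(-6, -1), -2)) = Add(-35, Mul(Rational(-1, 4), Rational(-1, 6), -2)) = Add(-35, Rational(-1, 12)) = Rational(-421, 12) ≈ -35.083)
Pow(f, 2) = Pow(Rational(-421, 12), 2) = Rational(177241, 144)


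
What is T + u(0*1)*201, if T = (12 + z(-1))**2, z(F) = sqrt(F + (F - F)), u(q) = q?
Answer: (12 + I)**2 ≈ 143.0 + 24.0*I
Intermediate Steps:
z(F) = sqrt(F) (z(F) = sqrt(F + 0) = sqrt(F))
T = (12 + I)**2 (T = (12 + sqrt(-1))**2 = (12 + I)**2 ≈ 143.0 + 24.0*I)
T + u(0*1)*201 = (12 + I)**2 + (0*1)*201 = (12 + I)**2 + 0*201 = (12 + I)**2 + 0 = (12 + I)**2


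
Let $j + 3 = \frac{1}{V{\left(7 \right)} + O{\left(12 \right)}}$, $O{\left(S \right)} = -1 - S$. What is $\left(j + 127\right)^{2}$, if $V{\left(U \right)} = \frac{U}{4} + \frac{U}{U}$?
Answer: $\frac{25806400}{1681} \approx 15352.0$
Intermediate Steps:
$V{\left(U \right)} = 1 + \frac{U}{4}$ ($V{\left(U \right)} = U \frac{1}{4} + 1 = \frac{U}{4} + 1 = 1 + \frac{U}{4}$)
$j = - \frac{127}{41}$ ($j = -3 + \frac{1}{\left(1 + \frac{1}{4} \cdot 7\right) - 13} = -3 + \frac{1}{\left(1 + \frac{7}{4}\right) - 13} = -3 + \frac{1}{\frac{11}{4} - 13} = -3 + \frac{1}{- \frac{41}{4}} = -3 - \frac{4}{41} = - \frac{127}{41} \approx -3.0976$)
$\left(j + 127\right)^{2} = \left(- \frac{127}{41} + 127\right)^{2} = \left(\frac{5080}{41}\right)^{2} = \frac{25806400}{1681}$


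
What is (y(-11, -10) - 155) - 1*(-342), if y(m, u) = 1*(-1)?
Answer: 186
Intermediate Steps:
y(m, u) = -1
(y(-11, -10) - 155) - 1*(-342) = (-1 - 155) - 1*(-342) = -156 + 342 = 186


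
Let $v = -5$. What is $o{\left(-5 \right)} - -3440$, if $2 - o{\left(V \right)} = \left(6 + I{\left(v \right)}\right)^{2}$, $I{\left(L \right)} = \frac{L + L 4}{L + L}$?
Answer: $\frac{13479}{4} \approx 3369.8$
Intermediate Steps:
$I{\left(L \right)} = \frac{5}{2}$ ($I{\left(L \right)} = \frac{L + 4 L}{2 L} = 5 L \frac{1}{2 L} = \frac{5}{2}$)
$o{\left(V \right)} = - \frac{281}{4}$ ($o{\left(V \right)} = 2 - \left(6 + \frac{5}{2}\right)^{2} = 2 - \left(\frac{17}{2}\right)^{2} = 2 - \frac{289}{4} = - \frac{281}{4}$)
$o{\left(-5 \right)} - -3440 = - \frac{281}{4} - -3440 = - \frac{281}{4} + 3440 = \frac{13479}{4}$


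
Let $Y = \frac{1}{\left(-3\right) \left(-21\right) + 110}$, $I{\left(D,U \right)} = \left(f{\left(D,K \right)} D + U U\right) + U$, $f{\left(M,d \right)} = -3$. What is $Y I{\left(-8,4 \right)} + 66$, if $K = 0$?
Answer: $\frac{11462}{173} \approx 66.254$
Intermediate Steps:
$I{\left(D,U \right)} = U + U^{2} - 3 D$ ($I{\left(D,U \right)} = \left(- 3 D + U U\right) + U = \left(- 3 D + U^{2}\right) + U = \left(U^{2} - 3 D\right) + U = U + U^{2} - 3 D$)
$Y = \frac{1}{173}$ ($Y = \frac{1}{63 + 110} = \frac{1}{173} \approx 0.0057803$)
$Y I{\left(-8,4 \right)} + 66 = \frac{4 + 4^{2} - -24}{173} + 66 = \frac{4 + 16 + 24}{173} + 66 = \frac{1}{173} \cdot 44 + 66 = \frac{44}{173} + 66 = \frac{11462}{173}$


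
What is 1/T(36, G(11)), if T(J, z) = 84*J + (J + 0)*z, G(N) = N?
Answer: 1/3420 ≈ 0.00029240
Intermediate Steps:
T(J, z) = 84*J + J*z
1/T(36, G(11)) = 1/(36*(84 + 11)) = 1/(36*95) = 1/3420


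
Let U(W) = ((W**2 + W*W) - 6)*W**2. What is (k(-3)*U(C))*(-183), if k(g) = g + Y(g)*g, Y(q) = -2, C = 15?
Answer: -54845100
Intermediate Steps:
U(W) = W**2*(-6 + 2*W**2) (U(W) = ((W**2 + W**2) - 6)*W**2 = (2*W**2 - 6)*W**2 = (-6 + 2*W**2)*W**2 = W**2*(-6 + 2*W**2))
k(g) = -g (k(g) = g - 2*g = -g)
(k(-3)*U(C))*(-183) = ((-1*(-3))*(2*15**2*(-3 + 15**2)))*(-183) = (3*(2*225*(-3 + 225)))*(-183) = (3*(2*225*222))*(-183) = (3*99900)*(-183) = 299700*(-183) = -54845100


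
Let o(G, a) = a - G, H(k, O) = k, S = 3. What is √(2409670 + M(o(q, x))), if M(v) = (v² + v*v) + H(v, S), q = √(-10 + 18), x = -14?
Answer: √(2410064 + 110*√2) ≈ 1552.5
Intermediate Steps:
q = 2*√2 (q = √8 = 2*√2 ≈ 2.8284)
M(v) = v + 2*v² (M(v) = (v² + v*v) + v = (v² + v²) + v = 2*v² + v = v + 2*v²)
√(2409670 + M(o(q, x))) = √(2409670 + (-14 - 2*√2)*(1 + 2*(-14 - 2*√2))) = √(2409670 + (-14 - 2*√2)*(1 + (-28 - 4*√2))) = √(2409670 + (-14 - 2*√2)*(-27 - 4*√2)) = √(2409670 + (-27 - 4*√2)*(-14 - 2*√2))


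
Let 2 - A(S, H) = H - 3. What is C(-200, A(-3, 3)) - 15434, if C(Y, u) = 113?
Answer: -15321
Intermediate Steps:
A(S, H) = 5 - H (A(S, H) = 2 - (H - 3) = 2 - (-3 + H) = 2 + (3 - H) = 5 - H)
C(-200, A(-3, 3)) - 15434 = 113 - 15434 = -15321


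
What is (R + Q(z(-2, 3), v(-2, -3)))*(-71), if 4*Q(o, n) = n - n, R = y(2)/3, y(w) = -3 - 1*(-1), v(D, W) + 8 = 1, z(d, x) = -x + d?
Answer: 142/3 ≈ 47.333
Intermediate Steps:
z(d, x) = d - x
v(D, W) = -7 (v(D, W) = -8 + 1 = -7)
y(w) = -2 (y(w) = -3 + 1 = -2)
R = -⅔ (R = -2/3 = -2*⅓ = -⅔ ≈ -0.66667)
Q(o, n) = 0 (Q(o, n) = (n - n)/4 = (¼)*0 = 0)
(R + Q(z(-2, 3), v(-2, -3)))*(-71) = (-⅔ + 0)*(-71) = -⅔*(-71) = 142/3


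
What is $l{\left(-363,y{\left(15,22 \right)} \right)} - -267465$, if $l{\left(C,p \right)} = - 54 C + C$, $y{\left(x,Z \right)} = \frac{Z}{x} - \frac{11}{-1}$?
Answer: $286704$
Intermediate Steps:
$y{\left(x,Z \right)} = 11 + \frac{Z}{x}$ ($y{\left(x,Z \right)} = \frac{Z}{x} - -11 = \frac{Z}{x} + 11 = 11 + \frac{Z}{x}$)
$l{\left(C,p \right)} = - 53 C$
$l{\left(-363,y{\left(15,22 \right)} \right)} - -267465 = \left(-53\right) \left(-363\right) - -267465 = 19239 + 267465 = 286704$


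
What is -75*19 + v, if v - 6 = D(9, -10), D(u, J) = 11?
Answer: -1408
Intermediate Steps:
v = 17 (v = 6 + 11 = 17)
-75*19 + v = -75*19 + 17 = -1425 + 17 = -1408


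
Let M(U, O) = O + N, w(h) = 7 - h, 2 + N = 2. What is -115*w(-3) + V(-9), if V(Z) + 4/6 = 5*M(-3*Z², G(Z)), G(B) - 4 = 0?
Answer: -3392/3 ≈ -1130.7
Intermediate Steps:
N = 0 (N = -2 + 2 = 0)
G(B) = 4 (G(B) = 4 + 0 = 4)
M(U, O) = O (M(U, O) = O + 0 = O)
V(Z) = 58/3 (V(Z) = -⅔ + 5*4 = -⅔ + 20 = 58/3)
-115*w(-3) + V(-9) = -115*(7 - 1*(-3)) + 58/3 = -115*(7 + 3) + 58/3 = -115*10 + 58/3 = -1150 + 58/3 = -3392/3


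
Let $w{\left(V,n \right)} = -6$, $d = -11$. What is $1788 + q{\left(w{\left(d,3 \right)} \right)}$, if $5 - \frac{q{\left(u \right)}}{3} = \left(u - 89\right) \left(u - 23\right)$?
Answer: $-6462$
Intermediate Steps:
$q{\left(u \right)} = 15 - 3 \left(-89 + u\right) \left(-23 + u\right)$ ($q{\left(u \right)} = 15 - 3 \left(u - 89\right) \left(u - 23\right) = 15 - 3 \left(-89 + u\right) \left(-23 + u\right)$)
$1788 + q{\left(w{\left(d,3 \right)} \right)} = 1788 - \left(8142 + 108\right) = 1788 - 8250 = -6462$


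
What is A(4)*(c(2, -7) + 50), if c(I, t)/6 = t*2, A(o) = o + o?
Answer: -272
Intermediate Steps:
A(o) = 2*o
c(I, t) = 12*t (c(I, t) = 6*(t*2) = 6*(2*t) = 12*t)
A(4)*(c(2, -7) + 50) = (2*4)*(12*(-7) + 50) = 8*(-84 + 50) = 8*(-34) = -272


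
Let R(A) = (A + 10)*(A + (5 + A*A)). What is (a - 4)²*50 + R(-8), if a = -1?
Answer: 1372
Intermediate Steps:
R(A) = (10 + A)*(5 + A + A²) (R(A) = (10 + A)*(A + (5 + A²)) = (10 + A)*(5 + A + A²))
(a - 4)²*50 + R(-8) = (-1 - 4)²*50 + (50 + (-8)³ + 11*(-8)² + 15*(-8)) = (-5)²*50 + (50 - 512 + 11*64 - 120) = 25*50 + (50 - 512 + 704 - 120) = 1250 + 122 = 1372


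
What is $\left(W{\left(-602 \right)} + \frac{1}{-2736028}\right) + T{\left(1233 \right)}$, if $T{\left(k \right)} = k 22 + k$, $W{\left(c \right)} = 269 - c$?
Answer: $\frac{79974098439}{2736028} \approx 29230.0$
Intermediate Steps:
$T{\left(k \right)} = 23 k$ ($T{\left(k \right)} = 22 k + k = 23 k$)
$\left(W{\left(-602 \right)} + \frac{1}{-2736028}\right) + T{\left(1233 \right)} = \left(\left(269 - -602\right) + \frac{1}{-2736028}\right) + 23 \cdot 1233 = \left(\left(269 + 602\right) - \frac{1}{2736028}\right) + 28359 = \left(871 - \frac{1}{2736028}\right) + 28359 = \frac{2383080387}{2736028} + 28359 = \frac{79974098439}{2736028}$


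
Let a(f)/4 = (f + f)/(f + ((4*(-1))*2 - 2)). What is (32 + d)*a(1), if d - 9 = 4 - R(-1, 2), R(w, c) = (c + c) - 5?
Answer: -368/9 ≈ -40.889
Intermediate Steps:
R(w, c) = -5 + 2*c (R(w, c) = 2*c - 5 = -5 + 2*c)
d = 14 (d = 9 + (4 - (-5 + 2*2)) = 9 + (4 - (-5 + 4)) = 9 + (4 - 1*(-1)) = 9 + (4 + 1) = 9 + 5 = 14)
a(f) = 8*f/(-10 + f) (a(f) = 4*((f + f)/(f + ((4*(-1))*2 - 2))) = 4*((2*f)/(f + (-4*2 - 2))) = 4*((2*f)/(f + (-8 - 2))) = 4*((2*f)/(f - 10)) = 4*((2*f)/(-10 + f)) = 4*(2*f/(-10 + f)) = 8*f/(-10 + f))
(32 + d)*a(1) = (32 + 14)*(8*1/(-10 + 1)) = 46*(8*1/(-9)) = 46*(8*1*(-⅑)) = 46*(-8/9) = -368/9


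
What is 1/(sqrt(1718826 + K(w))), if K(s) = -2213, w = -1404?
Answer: sqrt(1716613)/1716613 ≈ 0.00076324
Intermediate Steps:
1/(sqrt(1718826 + K(w))) = 1/(sqrt(1718826 - 2213)) = 1/(sqrt(1716613)) = sqrt(1716613)/1716613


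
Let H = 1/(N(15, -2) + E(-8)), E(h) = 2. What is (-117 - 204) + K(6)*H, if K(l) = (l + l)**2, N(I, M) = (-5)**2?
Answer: -947/3 ≈ -315.67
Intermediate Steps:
N(I, M) = 25
H = 1/27 (H = 1/(25 + 2) = 1/27 ≈ 0.037037)
K(l) = 4*l**2 (K(l) = (2*l)**2 = 4*l**2)
(-117 - 204) + K(6)*H = (-117 - 204) + (4*6**2)*(1/27) = -321 + (4*36)*(1/27) = -321 + 144*(1/27) = -321 + 16/3 = -947/3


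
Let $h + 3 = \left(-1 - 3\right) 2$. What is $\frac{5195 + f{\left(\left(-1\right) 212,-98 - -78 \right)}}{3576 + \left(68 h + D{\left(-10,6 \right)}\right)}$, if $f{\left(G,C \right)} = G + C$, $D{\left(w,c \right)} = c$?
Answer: $\frac{4963}{2834} \approx 1.7512$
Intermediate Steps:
$h = -11$ ($h = -3 + \left(-1 - 3\right) 2 = -3 - 8 = -11$)
$f{\left(G,C \right)} = C + G$
$\frac{5195 + f{\left(\left(-1\right) 212,-98 - -78 \right)}}{3576 + \left(68 h + D{\left(-10,6 \right)}\right)} = \frac{5195 - 232}{3576 + \left(68 \left(-11\right) + 6\right)} = \frac{5195 + \left(\left(-98 + 78\right) - 212\right)}{3576 + \left(-748 + 6\right)} = \frac{5195 - 232}{3576 - 742} = \frac{5195 - 232}{2834} = 4963 \cdot \frac{1}{2834} = \frac{4963}{2834}$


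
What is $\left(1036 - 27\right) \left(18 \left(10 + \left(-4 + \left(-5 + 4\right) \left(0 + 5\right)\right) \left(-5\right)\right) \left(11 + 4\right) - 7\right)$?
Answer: $14976587$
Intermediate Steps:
$\left(1036 - 27\right) \left(18 \left(10 + \left(-4 + \left(-5 + 4\right) \left(0 + 5\right)\right) \left(-5\right)\right) \left(11 + 4\right) - 7\right) = \left(1036 + \left(-687 + 660\right)\right) \left(18 \left(10 + \left(-4 - 5\right) \left(-5\right)\right) 15 - 7\right) = \left(1036 - 27\right) \left(18 \left(10 + \left(-4 - 5\right) \left(-5\right)\right) 15 - 7\right) = 1009 \left(18 \left(10 - -45\right) 15 - 7\right) = 1009 \left(18 \left(10 + 45\right) 15 - 7\right) = 1009 \left(18 \cdot 55 \cdot 15 - 7\right) = 1009 \left(18 \cdot 825 - 7\right) = 1009 \left(14850 - 7\right) = 1009 \cdot 14843 = 14976587$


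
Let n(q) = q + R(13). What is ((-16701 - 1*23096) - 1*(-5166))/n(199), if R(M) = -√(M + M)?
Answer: -6891569/39575 - 34631*√26/39575 ≈ -178.60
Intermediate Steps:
R(M) = -√2*√M (R(M) = -√(2*M) = -√2*√M)
n(q) = q - √26 (n(q) = q - √2*√13 = q - √26)
((-16701 - 1*23096) - 1*(-5166))/n(199) = ((-16701 - 1*23096) - 1*(-5166))/(199 - √26) = ((-16701 - 23096) + 5166)/(199 - √26) = (-39797 + 5166)/(199 - √26) = -34631/(199 - √26)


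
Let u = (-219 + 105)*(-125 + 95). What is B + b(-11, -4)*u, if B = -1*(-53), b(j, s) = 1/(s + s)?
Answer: -749/2 ≈ -374.50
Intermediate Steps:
b(j, s) = 1/(2*s)
u = 3420 (u = -114*(-30) = 3420)
B = 53
B + b(-11, -4)*u = 53 + ((½)/(-4))*3420 = 53 + ((½)*(-¼))*3420 = 53 - ⅛*3420 = 53 - 855/2 = -749/2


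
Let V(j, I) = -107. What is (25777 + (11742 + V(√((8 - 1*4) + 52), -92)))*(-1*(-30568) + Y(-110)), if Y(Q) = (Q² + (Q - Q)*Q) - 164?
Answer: 1590159648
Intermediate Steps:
Y(Q) = -164 + Q² (Y(Q) = (Q² + 0*Q) - 164 = (Q² + 0) - 164 = Q² - 164 = -164 + Q²)
(25777 + (11742 + V(√((8 - 1*4) + 52), -92)))*(-1*(-30568) + Y(-110)) = (25777 + (11742 - 107))*(-1*(-30568) + (-164 + (-110)²)) = (25777 + 11635)*(30568 + (-164 + 12100)) = 37412*(30568 + 11936) = 37412*42504 = 1590159648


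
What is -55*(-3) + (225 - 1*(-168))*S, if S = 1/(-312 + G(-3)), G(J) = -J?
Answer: 16864/103 ≈ 163.73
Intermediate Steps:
S = -1/309 (S = 1/(-312 - 1*(-3)) = 1/(-312 + 3) = 1/(-309) = -1/309 ≈ -0.0032362)
-55*(-3) + (225 - 1*(-168))*S = -55*(-3) + (225 - 1*(-168))*(-1/309) = 165 + (225 + 168)*(-1/309) = 165 + 393*(-1/309) = 165 - 131/103 = 16864/103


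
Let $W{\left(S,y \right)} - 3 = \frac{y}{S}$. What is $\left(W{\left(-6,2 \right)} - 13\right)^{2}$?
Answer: $\frac{961}{9} \approx 106.78$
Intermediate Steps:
$W{\left(S,y \right)} = 3 + \frac{y}{S}$
$\left(W{\left(-6,2 \right)} - 13\right)^{2} = \left(\left(3 + \frac{2}{-6}\right) - 13\right)^{2} = \left(\left(3 + 2 \left(- \frac{1}{6}\right)\right) - 13\right)^{2} = \left(\left(3 - \frac{1}{3}\right) - 13\right)^{2} = \left(\frac{8}{3} - 13\right)^{2} = \left(- \frac{31}{3}\right)^{2} = \frac{961}{9}$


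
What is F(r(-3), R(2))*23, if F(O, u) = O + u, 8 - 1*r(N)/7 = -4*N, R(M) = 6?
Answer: -506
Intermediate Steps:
r(N) = 56 + 28*N (r(N) = 56 - (-28)*N = 56 + 28*N)
F(r(-3), R(2))*23 = ((56 + 28*(-3)) + 6)*23 = ((56 - 84) + 6)*23 = (-28 + 6)*23 = -22*23 = -506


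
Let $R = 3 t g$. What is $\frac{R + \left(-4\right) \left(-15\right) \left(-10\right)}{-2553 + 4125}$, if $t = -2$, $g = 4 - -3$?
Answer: $- \frac{107}{262} \approx -0.4084$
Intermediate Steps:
$g = 7$ ($g = 4 + 3 = 7$)
$R = -42$ ($R = 3 \left(-2\right) 7 = \left(-6\right) 7 = -42$)
$\frac{R + \left(-4\right) \left(-15\right) \left(-10\right)}{-2553 + 4125} = \frac{-42 + \left(-4\right) \left(-15\right) \left(-10\right)}{-2553 + 4125} = \frac{-42 + 60 \left(-10\right)}{1572} = \left(-42 - 600\right) \frac{1}{1572} = \left(-642\right) \frac{1}{1572} = - \frac{107}{262}$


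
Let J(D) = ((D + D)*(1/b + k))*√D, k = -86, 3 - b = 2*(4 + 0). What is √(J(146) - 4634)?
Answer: √(-115850 - 629260*√146)/5 ≈ 555.67*I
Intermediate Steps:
b = -5 (b = 3 - 2*(4 + 0) = 3 - 2*4 = 3 - 1*8 = 3 - 8 = -5)
J(D) = -862*D^(3/2)/5 (J(D) = ((D + D)*(1/(-5) - 86))*√D = ((2*D)*(-⅕ - 86))*√D = ((2*D)*(-431/5))*√D = (-862*D/5)*√D = -862*D^(3/2)/5)
√(J(146) - 4634) = √(-125852*√146/5 - 4634) = √(-4634 - 125852*√146/5)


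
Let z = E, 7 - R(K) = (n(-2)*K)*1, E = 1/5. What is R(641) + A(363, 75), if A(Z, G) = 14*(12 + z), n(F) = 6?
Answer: -18341/5 ≈ -3668.2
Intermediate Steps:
E = ⅕ ≈ 0.20000
R(K) = 7 - 6*K
z = ⅕ ≈ 0.20000
A(Z, G) = 854/5 (A(Z, G) = 14*(12 + ⅕) = 14*(61/5) = 854/5)
R(641) + A(363, 75) = (7 - 6*641) + 854/5 = (7 - 3846) + 854/5 = -3839 + 854/5 = -18341/5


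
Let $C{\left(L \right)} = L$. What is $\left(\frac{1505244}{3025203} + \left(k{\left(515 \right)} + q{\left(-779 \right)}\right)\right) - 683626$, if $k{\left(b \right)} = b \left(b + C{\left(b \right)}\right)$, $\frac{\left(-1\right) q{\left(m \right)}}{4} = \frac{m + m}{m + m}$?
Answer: $- \frac{154466363432}{1008401} \approx -1.5318 \cdot 10^{5}$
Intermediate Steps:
$q{\left(m \right)} = -4$ ($q{\left(m \right)} = - 4 \frac{m + m}{m + m} = - 4 \frac{2 m}{2 m} = - 4 \cdot 2 m \frac{1}{2 m} = \left(-4\right) 1 = -4$)
$k{\left(b \right)} = 2 b^{2}$ ($k{\left(b \right)} = b \left(b + b\right) = b 2 b = 2 b^{2}$)
$\left(\frac{1505244}{3025203} + \left(k{\left(515 \right)} + q{\left(-779 \right)}\right)\right) - 683626 = \left(\frac{1505244}{3025203} - \left(4 - 2 \cdot 515^{2}\right)\right) - 683626 = \left(1505244 \cdot \frac{1}{3025203} + \left(2 \cdot 265225 - 4\right)\right) - 683626 = \left(\frac{501748}{1008401} + \left(530450 - 4\right)\right) - 683626 = \left(\frac{501748}{1008401} + 530446\right) - 683626 = \frac{534902778594}{1008401} - 683626 = - \frac{154466363432}{1008401}$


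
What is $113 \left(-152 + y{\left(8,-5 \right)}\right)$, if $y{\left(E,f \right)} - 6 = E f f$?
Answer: $6102$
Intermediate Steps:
$y{\left(E,f \right)} = 6 + E f^{2}$ ($y{\left(E,f \right)} = 6 + E f f = 6 + E f^{2}$)
$113 \left(-152 + y{\left(8,-5 \right)}\right) = 113 \left(-152 + \left(6 + 8 \left(-5\right)^{2}\right)\right) = 113 \left(-152 + \left(6 + 8 \cdot 25\right)\right) = 113 \left(-152 + \left(6 + 200\right)\right) = 113 \left(-152 + 206\right) = 113 \cdot 54 = 6102$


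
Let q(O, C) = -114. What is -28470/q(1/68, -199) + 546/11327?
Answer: 53756989/215213 ≈ 249.79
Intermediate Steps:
-28470/q(1/68, -199) + 546/11327 = -28470/(-114) + 546/11327 = -28470*(-1/114) + 546*(1/11327) = 4745/19 + 546/11327 = 53756989/215213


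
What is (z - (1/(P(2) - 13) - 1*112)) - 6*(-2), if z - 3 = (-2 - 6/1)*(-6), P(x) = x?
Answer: 1926/11 ≈ 175.09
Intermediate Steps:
z = 51 (z = 3 + (-2 - 6/1)*(-6) = 3 + (-2 - 6*1)*(-6) = 3 + (-2 - 6)*(-6) = 3 - 8*(-6) = 3 + 48 = 51)
(z - (1/(P(2) - 13) - 1*112)) - 6*(-2) = (51 - (1/(2 - 13) - 1*112)) - 6*(-2) = (51 - (1/(-11) - 112)) - 1*(-12) = (51 - (-1/11 - 112)) + 12 = (51 - 1*(-1233/11)) + 12 = (51 + 1233/11) + 12 = 1794/11 + 12 = 1926/11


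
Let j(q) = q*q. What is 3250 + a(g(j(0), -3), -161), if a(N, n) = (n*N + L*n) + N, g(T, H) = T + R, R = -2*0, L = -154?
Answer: 28044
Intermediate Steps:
R = 0
j(q) = q²
g(T, H) = T (g(T, H) = T + 0 = T)
a(N, n) = N - 154*n + N*n (a(N, n) = (n*N - 154*n) + N = (N*n - 154*n) + N = (-154*n + N*n) + N = N - 154*n + N*n)
3250 + a(g(j(0), -3), -161) = 3250 + (0² - 154*(-161) + 0²*(-161)) = 3250 + (0 + 24794 + 0*(-161)) = 3250 + (0 + 24794 + 0) = 3250 + 24794 = 28044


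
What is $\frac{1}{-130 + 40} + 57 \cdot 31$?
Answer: $\frac{159029}{90} \approx 1767.0$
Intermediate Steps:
$\frac{1}{-130 + 40} + 57 \cdot 31 = \frac{1}{-90} + 1767 = - \frac{1}{90} + 1767 = \frac{159029}{90}$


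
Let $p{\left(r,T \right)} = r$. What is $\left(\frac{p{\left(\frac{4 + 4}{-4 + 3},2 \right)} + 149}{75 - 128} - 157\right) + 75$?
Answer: $- \frac{4487}{53} \approx -84.66$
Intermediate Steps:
$\left(\frac{p{\left(\frac{4 + 4}{-4 + 3},2 \right)} + 149}{75 - 128} - 157\right) + 75 = \left(\frac{\frac{4 + 4}{-4 + 3} + 149}{75 - 128} - 157\right) + 75 = \left(\frac{\frac{8}{-1} + 149}{-53} - 157\right) + 75 = \left(\left(8 \left(-1\right) + 149\right) \left(- \frac{1}{53}\right) - 157\right) + 75 = \left(\left(-8 + 149\right) \left(- \frac{1}{53}\right) - 157\right) + 75 = \left(141 \left(- \frac{1}{53}\right) - 157\right) + 75 = \left(- \frac{141}{53} - 157\right) + 75 = - \frac{8462}{53} + 75 = - \frac{4487}{53}$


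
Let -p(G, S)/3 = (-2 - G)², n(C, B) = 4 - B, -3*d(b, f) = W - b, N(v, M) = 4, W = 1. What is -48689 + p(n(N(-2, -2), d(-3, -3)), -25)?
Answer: -146551/3 ≈ -48850.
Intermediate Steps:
d(b, f) = -⅓ + b/3 (d(b, f) = -(1 - b)/3 = -⅓ + b/3)
p(G, S) = -3*(-2 - G)²
-48689 + p(n(N(-2, -2), d(-3, -3)), -25) = -48689 - 3*(2 + (4 - (-⅓ + (⅓)*(-3))))² = -48689 - 3*(2 + (4 - (-⅓ - 1)))² = -48689 - 3*(2 + (4 - 1*(-4/3)))² = -48689 - 3*(2 + (4 + 4/3))² = -48689 - 3*(2 + 16/3)² = -48689 - 3*(22/3)² = -48689 - 3*484/9 = -48689 - 484/3 = -146551/3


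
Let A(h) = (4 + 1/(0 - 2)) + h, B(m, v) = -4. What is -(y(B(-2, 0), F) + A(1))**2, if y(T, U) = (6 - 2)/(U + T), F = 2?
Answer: -25/4 ≈ -6.2500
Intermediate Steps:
A(h) = 7/2 + h (A(h) = (4 + 1/(-2)) + h = (4 - 1/2) + h = 7/2 + h)
y(T, U) = 4/(T + U)
-(y(B(-2, 0), F) + A(1))**2 = -(4/(-4 + 2) + (7/2 + 1))**2 = -(4/(-2) + 9/2)**2 = -(4*(-1/2) + 9/2)**2 = -(-2 + 9/2)**2 = -(5/2)**2 = -1*25/4 = -25/4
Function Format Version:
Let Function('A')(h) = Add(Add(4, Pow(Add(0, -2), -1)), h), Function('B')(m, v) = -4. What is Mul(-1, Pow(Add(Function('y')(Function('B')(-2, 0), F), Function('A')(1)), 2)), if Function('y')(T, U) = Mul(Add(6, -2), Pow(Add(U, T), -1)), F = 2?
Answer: Rational(-25, 4) ≈ -6.2500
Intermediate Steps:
Function('A')(h) = Add(Rational(7, 2), h) (Function('A')(h) = Add(Add(4, Pow(-2, -1)), h) = Add(Add(4, Rational(-1, 2)), h) = Add(Rational(7, 2), h))
Function('y')(T, U) = Mul(4, Pow(Add(T, U), -1))
Mul(-1, Pow(Add(Function('y')(Function('B')(-2, 0), F), Function('A')(1)), 2)) = Mul(-1, Pow(Add(Mul(4, Pow(Add(-4, 2), -1)), Add(Rational(7, 2), 1)), 2)) = Mul(-1, Pow(Add(Mul(4, Pow(-2, -1)), Rational(9, 2)), 2)) = Mul(-1, Pow(Add(Mul(4, Rational(-1, 2)), Rational(9, 2)), 2)) = Mul(-1, Pow(Add(-2, Rational(9, 2)), 2)) = Mul(-1, Pow(Rational(5, 2), 2)) = Mul(-1, Rational(25, 4)) = Rational(-25, 4)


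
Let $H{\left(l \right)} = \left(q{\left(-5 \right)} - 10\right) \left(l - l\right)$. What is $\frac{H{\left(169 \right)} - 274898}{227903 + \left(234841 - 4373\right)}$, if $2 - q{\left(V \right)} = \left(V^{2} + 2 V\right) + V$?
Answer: $- \frac{274898}{458371} \approx -0.59973$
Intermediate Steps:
$q{\left(V \right)} = 2 - V^{2} - 3 V$ ($q{\left(V \right)} = 2 - \left(\left(V^{2} + 2 V\right) + V\right) = 2 - \left(V^{2} + 3 V\right) = 2 - V^{2} - 3 V$)
$H{\left(l \right)} = 0$ ($H{\left(l \right)} = \left(\left(2 - \left(-5\right)^{2} - -15\right) - 10\right) \left(l - l\right) = \left(\left(2 - 25 + 15\right) - 10\right) 0 = \left(-8 - 10\right) 0 = \left(-18\right) 0 = 0$)
$\frac{H{\left(169 \right)} - 274898}{227903 + \left(234841 - 4373\right)} = \frac{0 - 274898}{227903 + \left(234841 - 4373\right)} = - \frac{274898}{227903 + \left(234841 - 4373\right)} = - \frac{274898}{227903 + 230468} = - \frac{274898}{458371}$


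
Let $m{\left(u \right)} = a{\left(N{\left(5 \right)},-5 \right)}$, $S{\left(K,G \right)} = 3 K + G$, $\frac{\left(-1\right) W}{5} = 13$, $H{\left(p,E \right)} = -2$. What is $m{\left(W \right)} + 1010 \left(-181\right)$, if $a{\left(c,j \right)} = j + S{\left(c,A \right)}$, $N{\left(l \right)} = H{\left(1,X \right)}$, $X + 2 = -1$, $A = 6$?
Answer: $-182815$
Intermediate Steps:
$X = -3$ ($X = -2 - 1 = -3$)
$N{\left(l \right)} = -2$
$W = -65$ ($W = \left(-5\right) 13 = -65$)
$S{\left(K,G \right)} = G + 3 K$
$a{\left(c,j \right)} = 6 + j + 3 c$ ($a{\left(c,j \right)} = j + \left(6 + 3 c\right) = 6 + j + 3 c$)
$m{\left(u \right)} = -5$ ($m{\left(u \right)} = 6 - 5 + 3 \left(-2\right) = 6 - 5 - 6 = -5$)
$m{\left(W \right)} + 1010 \left(-181\right) = -5 + 1010 \left(-181\right) = -5 - 182810 = -182815$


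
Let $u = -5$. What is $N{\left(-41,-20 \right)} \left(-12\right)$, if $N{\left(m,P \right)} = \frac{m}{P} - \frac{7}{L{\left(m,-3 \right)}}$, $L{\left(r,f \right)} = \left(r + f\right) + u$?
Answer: $- \frac{921}{35} \approx -26.314$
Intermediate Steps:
$L{\left(r,f \right)} = -5 + f + r$ ($L{\left(r,f \right)} = \left(r + f\right) - 5 = \left(f + r\right) - 5 = -5 + f + r$)
$N{\left(m,P \right)} = - \frac{7}{-8 + m} + \frac{m}{P}$ ($N{\left(m,P \right)} = \frac{m}{P} - \frac{7}{-5 - 3 + m} = \frac{m}{P} - \frac{7}{-8 + m} = - \frac{7}{-8 + m} + \frac{m}{P}$)
$N{\left(-41,-20 \right)} \left(-12\right) = \left(- \frac{7}{-8 - 41} - \frac{41}{-20}\right) \left(-12\right) = \left(- \frac{7}{-49} - - \frac{41}{20}\right) \left(-12\right) = \left(\left(-7\right) \left(- \frac{1}{49}\right) + \frac{41}{20}\right) \left(-12\right) = \left(\frac{1}{7} + \frac{41}{20}\right) \left(-12\right) = \frac{307}{140} \left(-12\right) = - \frac{921}{35}$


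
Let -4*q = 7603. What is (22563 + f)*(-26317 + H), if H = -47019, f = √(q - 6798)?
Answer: -1654680168 - 36668*I*√34795 ≈ -1.6547e+9 - 6.8398e+6*I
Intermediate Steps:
q = -7603/4 (q = -¼*7603 = -7603/4 ≈ -1900.8)
f = I*√34795/2 (f = √(-7603/4 - 6798) = √(-34795/4) = I*√34795/2 ≈ 93.267*I)
(22563 + f)*(-26317 + H) = (22563 + I*√34795/2)*(-26317 - 47019) = (22563 + I*√34795/2)*(-73336) = -1654680168 - 36668*I*√34795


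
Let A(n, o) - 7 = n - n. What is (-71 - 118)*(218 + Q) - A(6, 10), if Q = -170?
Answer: -9079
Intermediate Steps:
A(n, o) = 7 (A(n, o) = 7 + (n - n) = 7 + 0 = 7)
(-71 - 118)*(218 + Q) - A(6, 10) = (-71 - 118)*(218 - 170) - 1*7 = -189*48 - 7 = -9072 - 7 = -9079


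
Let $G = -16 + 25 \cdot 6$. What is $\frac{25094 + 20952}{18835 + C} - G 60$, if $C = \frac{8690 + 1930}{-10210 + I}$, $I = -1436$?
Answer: $- \frac{97942874438}{12185655} \approx -8037.6$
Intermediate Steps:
$C = - \frac{590}{647}$ ($C = \frac{8690 + 1930}{-10210 - 1436} = \frac{10620}{-11646} = 10620 \left(- \frac{1}{11646}\right) = - \frac{590}{647} \approx -0.9119$)
$G = 134$ ($G = -16 + 150 = 134$)
$\frac{25094 + 20952}{18835 + C} - G 60 = \frac{25094 + 20952}{18835 - \frac{590}{647}} - 134 \cdot 60 = \frac{46046}{\frac{12185655}{647}} - 8040 = 46046 \cdot \frac{647}{12185655} - 8040 = \frac{29791762}{12185655} - 8040 = - \frac{97942874438}{12185655}$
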